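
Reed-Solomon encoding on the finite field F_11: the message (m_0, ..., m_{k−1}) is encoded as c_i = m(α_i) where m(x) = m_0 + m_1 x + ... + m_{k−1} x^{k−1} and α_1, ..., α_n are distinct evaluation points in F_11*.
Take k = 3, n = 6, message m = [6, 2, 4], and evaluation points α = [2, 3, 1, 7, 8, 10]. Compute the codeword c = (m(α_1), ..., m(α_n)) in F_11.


c = [4, 4, 1, 7, 3, 8]

Message polynomial: m(x) = 6 + 2·x + 4·x^2 (mod 11).
For each evaluation point α_i, compute m(α_i) mod 11:
  α_1 = 2: Horner steps 4 → 10 → 4, so m(2) = 4.
  α_2 = 3: Horner steps 4 → 3 → 4, so m(3) = 4.
  α_3 = 1: Horner steps 4 → 6 → 1, so m(1) = 1.
  α_4 = 7: Horner steps 4 → 8 → 7, so m(7) = 7.
  α_5 = 8: Horner steps 4 → 1 → 3, so m(8) = 3.
  α_6 = 10: Horner steps 4 → 9 → 8, so m(10) = 8.
Codeword c = [4, 4, 1, 7, 3, 8] ∈ F_11^6.


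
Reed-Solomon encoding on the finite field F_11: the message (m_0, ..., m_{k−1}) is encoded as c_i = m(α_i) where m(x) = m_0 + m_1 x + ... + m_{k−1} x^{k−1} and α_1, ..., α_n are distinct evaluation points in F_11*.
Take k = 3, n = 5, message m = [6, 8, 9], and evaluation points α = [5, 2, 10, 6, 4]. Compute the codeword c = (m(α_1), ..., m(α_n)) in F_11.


c = [7, 3, 7, 4, 6]

Message polynomial: m(x) = 6 + 8·x + 9·x^2 (mod 11).
For each evaluation point α_i, compute m(α_i) mod 11:
  α_1 = 5: Horner steps 9 → 9 → 7, so m(5) = 7.
  α_2 = 2: Horner steps 9 → 4 → 3, so m(2) = 3.
  α_3 = 10: Horner steps 9 → 10 → 7, so m(10) = 7.
  α_4 = 6: Horner steps 9 → 7 → 4, so m(6) = 4.
  α_5 = 4: Horner steps 9 → 0 → 6, so m(4) = 6.
Codeword c = [7, 3, 7, 4, 6] ∈ F_11^5.


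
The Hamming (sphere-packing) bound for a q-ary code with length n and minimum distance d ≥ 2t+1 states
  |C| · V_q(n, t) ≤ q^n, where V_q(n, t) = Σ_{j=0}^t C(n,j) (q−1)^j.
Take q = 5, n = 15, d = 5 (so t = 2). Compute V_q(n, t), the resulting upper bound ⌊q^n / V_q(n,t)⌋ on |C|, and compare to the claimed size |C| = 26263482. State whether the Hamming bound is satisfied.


V_q(n, t) = 1741, q^n = 30517578125, Hamming bound = 17528764, |C| = 26263482 > bound (violated).

Step 1: Compute V_q(n, t) = Σ_{j=0}^2 C(n, j) (q−1)^j.
  j = 0: C(15,0)·(4)^0 = 1·1 = 1.
  j = 1: C(15,1)·(4)^1 = 15·4 = 60.
  j = 2: C(15,2)·(4)^2 = 105·16 = 1680.
  V_q(n, t) = 1 + 60 + 1680 = 1741.
Step 2: q^n = 5^15 = 30517578125.
Step 3: Hamming bound ⌊q^n / V_q(n,t)⌋ = ⌊30517578125/1741⌋ = 17528764.
Step 4: Compare |C| = 26263482 to 17528764: violated.
The claimed |C| lies above the Hamming bound, so no 5-ary code of length 15 with d ≥ 5 can have 26263482 codewords.


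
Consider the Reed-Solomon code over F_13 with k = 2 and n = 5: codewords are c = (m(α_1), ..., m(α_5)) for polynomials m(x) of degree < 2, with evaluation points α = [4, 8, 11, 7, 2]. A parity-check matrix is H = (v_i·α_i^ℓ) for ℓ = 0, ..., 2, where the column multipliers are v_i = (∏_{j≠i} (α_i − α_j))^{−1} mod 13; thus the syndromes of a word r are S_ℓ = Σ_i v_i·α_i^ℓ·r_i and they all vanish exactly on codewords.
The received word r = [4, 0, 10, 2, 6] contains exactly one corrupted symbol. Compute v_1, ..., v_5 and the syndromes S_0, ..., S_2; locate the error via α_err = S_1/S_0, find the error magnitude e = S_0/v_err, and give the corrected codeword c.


S = (5, 9, 11), error at position 4, error magnitude e = 1, c = [4, 0, 10, 1, 6].

Step 1: column multipliers v_i = (∏_{j≠i}(α_i − α_j))^{−1} mod 13.
  i = 1 (α = 4): (4−8)(4−11)(4−7)(4−2) = (−4)·(−7)·(−3)·2 = −168 ≡ 1, so v_1 = 1^{−1} = 1 (mod 13).
  i = 2 (α = 8): (8−4)(8−11)(8−7)(8−2) = 4·(−3)·1·6 = −72 ≡ 6, so v_2 = 6^{−1} = 11 (mod 13).
  i = 3 (α = 11): (11−4)(11−8)(11−7)(11−2) = 7·3·4·9 = 756 ≡ 2, so v_3 = 2^{−1} = 7 (mod 13).
  i = 4 (α = 7): (7−4)(7−8)(7−11)(7−2) = 3·(−1)·(−4)·5 = 60 ≡ 8, so v_4 = 8^{−1} = 5 (mod 13).
  i = 5 (α = 2): (2−4)(2−8)(2−11)(2−7) = (−2)·(−6)·(−9)·(−5) = 540 ≡ 7, so v_5 = 7^{−1} = 2 (mod 13).
  v = [1, 11, 7, 5, 2].
Step 2: syndromes of r = [4, 0, 10, 2, 6] (all sums mod 13).
  S_0 = Σ v_i r_i = 1·4 + 11·0 + 7·10 + 5·2 + 2·6 = 96 ≡ 5.
  S_1 = Σ v_i α_i r_i = 1·4·4 + 11·8·0 + 7·11·10 + 5·7·2 + 2·2·6 = 880 ≡ 9.
  α_i^2 mod 13 = [3, 12, 4, 10, 4].
  S_2 = Σ v_i α_i^2 r_i = 1·3·4 + 11·12·0 + 7·4·10 + 5·10·2 + 2·4·6 = 440 ≡ 11.
  S = (5, 9, 11) ≠ 0, so r is not a codeword (an error is present).
Step 3: locate the error. For a single error e at position i, S_ℓ = v_i·e·α_i^ℓ, so α_err = S_1/S_0.
  S_0^{−1} = 5^{−1} = 8 (mod 13), so α_err = 9·8 = 72 ≡ 7 = α_4. Error position i = 4.
  Consistency check: S_2/S_1 = 11·3 = 33 ≡ 7 = α_err ✓ (single-error assumption holds).
Step 4: error magnitude e = S_0/v_4 = S_0·∏_{j≠4}(α_4 − α_j) = 5·8 = 40 ≡ 1 (mod 13).
Step 5: correct position 4: c_4 = r_4 − e = 2 − 1 ≡ 1 (mod 13). Hence c = [4, 0, 10, 1, 6].
  Check: interpolating c through the α_i gives m(x) = 8 + 12·x (degree < 2) with m(α_i) = c_i for every i, so c is indeed a codeword.


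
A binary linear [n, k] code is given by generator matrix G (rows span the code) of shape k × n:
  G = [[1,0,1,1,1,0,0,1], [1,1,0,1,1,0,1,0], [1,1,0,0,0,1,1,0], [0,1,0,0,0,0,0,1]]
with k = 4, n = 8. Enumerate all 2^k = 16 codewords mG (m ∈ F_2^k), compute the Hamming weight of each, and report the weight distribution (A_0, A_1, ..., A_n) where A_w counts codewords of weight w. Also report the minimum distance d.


Weight distribution: A_0 = 1, A_2 = 2, A_3 = 1, A_4 = 5, A_5 = 6, A_7 = 1. Minimum distance d = 2.

Enumerate all 2^4 = 16 messages m ∈ F_2^4.
For each, compute codeword c = mG in F_2^8, then tally its weight.
  m = 0000 → c = 00000000, weight = 0.
  m = 1000 → c = 10111001, weight = 5.
  m = 0100 → c = 11011010, weight = 5.
  m = 1100 → c = 01100011, weight = 4.
  m = 0010 → c = 11000110, weight = 4.
  m = 1010 → c = 01111111, weight = 7.
  m = 0110 → c = 00011100, weight = 3.
  m = 1110 → c = 10100101, weight = 4.
  m = 0001 → c = 01000001, weight = 2.
  m = 1001 → c = 11111000, weight = 5.
  m = 0101 → c = 10011011, weight = 5.
  m = 1101 → c = 00100010, weight = 2.
  m = 0011 → c = 10000111, weight = 4.
  m = 1011 → c = 00111110, weight = 5.
  m = 0111 → c = 01011101, weight = 5.
  m = 1111 → c = 11100100, weight = 4.
Tally weights:
  weight 0: 1 codewords.
  weight 2: 2 codewords.
  weight 3: 1 codewords.
  weight 4: 5 codewords.
  weight 5: 6 codewords.
  weight 7: 1 codewords.
Minimum distance d = smallest w > 0 with A_w > 0 = 2.
Sanity: Σ A_w = 16 = 2^4 = 16 ✓.


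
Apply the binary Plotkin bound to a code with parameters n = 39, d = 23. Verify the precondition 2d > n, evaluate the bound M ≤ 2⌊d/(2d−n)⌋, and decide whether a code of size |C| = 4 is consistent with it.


Plotkin bound M ≤ 6; given |C| = 4 ≤ bound (satisfied).

Check applicability: 2d = 46, n = 39.
2d − n = 7 > 0, so Plotkin applies.
Compute d/(2d−n) = 23/7 ≈ 3.2857.
⌊d/(2d−n)⌋ = 3.
Plotkin bound: M ≤ 2·3 = 6.
Given |C| = 4, check: satisfied.
This |C| is below the Plotkin bound.


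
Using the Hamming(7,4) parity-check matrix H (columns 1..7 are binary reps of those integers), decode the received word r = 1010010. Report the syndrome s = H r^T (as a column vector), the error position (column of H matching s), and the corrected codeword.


s = (1, 0, 0)^T, error position = 4, corrected codeword c = 1011010

Compute s = H r^T mod 2 one row at a time:
  s_1 = 0 + 0 + 1 + 0 = 1 ≡ 1 (mod 2).
  s_2 = 0 + 1 + 1 + 0 = 2 ≡ 0 (mod 2).
  s_3 = 1 + 1 + 0 + 0 = 2 ≡ 0 (mod 2).
s = (1, 0, 0)^T — this equals column 4 of H (binary 100), so error is at position 4.
Correct: flip bit 4 of r = 1010010 to get c = 1011010.


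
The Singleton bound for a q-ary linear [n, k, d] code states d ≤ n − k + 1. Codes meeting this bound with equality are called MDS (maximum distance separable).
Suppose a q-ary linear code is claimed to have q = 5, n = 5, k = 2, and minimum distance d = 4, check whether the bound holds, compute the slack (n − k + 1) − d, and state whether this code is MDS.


Singleton RHS = n − k + 1 = 4, slack = 0, bound satisfied, MDS.

Singleton bound: d ≤ n − k + 1.
Here n = 5, k = 2, so n − k + 1 = 4.
Given d = 4, check d ≤ 4: YES.
Slack = (n − k + 1) − d = 0.
The code is MDS (slack = 0).
Description: the claimed parameters are [5, 2, 4]_5; such a code would be MDS (meets Singleton bound).


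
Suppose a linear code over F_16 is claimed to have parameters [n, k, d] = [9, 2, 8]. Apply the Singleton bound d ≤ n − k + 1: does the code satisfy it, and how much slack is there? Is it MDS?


Singleton RHS = n − k + 1 = 8, slack = 0, bound satisfied, MDS.

Singleton bound: d ≤ n − k + 1.
Here n = 9, k = 2, so n − k + 1 = 8.
Given d = 8, check d ≤ 8: YES.
Slack = (n − k + 1) − d = 0.
The code is MDS (slack = 0).
Description: the claimed parameters are [9, 2, 8]_16; such a code would be MDS (meets Singleton bound).


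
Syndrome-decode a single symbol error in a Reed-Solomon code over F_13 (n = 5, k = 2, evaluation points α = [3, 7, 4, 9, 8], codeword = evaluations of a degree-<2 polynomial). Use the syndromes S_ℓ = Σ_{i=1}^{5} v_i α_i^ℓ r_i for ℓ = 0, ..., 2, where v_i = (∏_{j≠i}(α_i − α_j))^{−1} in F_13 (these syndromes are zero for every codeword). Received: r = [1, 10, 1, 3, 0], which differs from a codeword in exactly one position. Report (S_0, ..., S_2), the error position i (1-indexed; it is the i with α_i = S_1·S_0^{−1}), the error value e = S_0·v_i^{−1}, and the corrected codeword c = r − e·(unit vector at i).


S = (1, 3, 9), error at position 1, error magnitude e = 3, c = [11, 10, 1, 3, 0].

Step 1: column multipliers v_i = (∏_{j≠i}(α_i − α_j))^{−1} mod 13.
  i = 1 (α = 3): (3−7)(3−4)(3−9)(3−8) = (−4)·(−1)·(−6)·(−5) = 120 ≡ 3, so v_1 = 3^{−1} = 9 (mod 13).
  i = 2 (α = 7): (7−3)(7−4)(7−9)(7−8) = 4·3·(−2)·(−1) = 24 ≡ 11, so v_2 = 11^{−1} = 6 (mod 13).
  i = 3 (α = 4): (4−3)(4−7)(4−9)(4−8) = 1·(−3)·(−5)·(−4) = −60 ≡ 5, so v_3 = 5^{−1} = 8 (mod 13).
  i = 4 (α = 9): (9−3)(9−7)(9−4)(9−8) = 6·2·5·1 = 60 ≡ 8, so v_4 = 8^{−1} = 5 (mod 13).
  i = 5 (α = 8): (8−3)(8−7)(8−4)(8−9) = 5·1·4·(−1) = −20 ≡ 6, so v_5 = 6^{−1} = 11 (mod 13).
  v = [9, 6, 8, 5, 11].
Step 2: syndromes of r = [1, 10, 1, 3, 0] (all sums mod 13).
  S_0 = Σ v_i r_i = 9·1 + 6·10 + 8·1 + 5·3 + 11·0 = 92 ≡ 1.
  S_1 = Σ v_i α_i r_i = 9·3·1 + 6·7·10 + 8·4·1 + 5·9·3 + 11·8·0 = 614 ≡ 3.
  α_i^2 mod 13 = [9, 10, 3, 3, 12].
  S_2 = Σ v_i α_i^2 r_i = 9·9·1 + 6·10·10 + 8·3·1 + 5·3·3 + 11·12·0 = 750 ≡ 9.
  S = (1, 3, 9) ≠ 0, so r is not a codeword (an error is present).
Step 3: locate the error. For a single error e at position i, S_ℓ = v_i·e·α_i^ℓ, so α_err = S_1/S_0.
  S_0^{−1} = 1^{−1} = 1 (mod 13), so α_err = 3·1 = 3 ≡ 3 = α_1. Error position i = 1.
  Consistency check: S_2/S_1 = 9·9 = 81 ≡ 3 = α_err ✓ (single-error assumption holds).
Step 4: error magnitude e = S_0/v_1 = S_0·∏_{j≠1}(α_1 − α_j) = 1·3 = 3 ≡ 3 (mod 13).
Step 5: correct position 1: c_1 = r_1 − e = 1 − 3 ≡ 11 (mod 13). Hence c = [11, 10, 1, 3, 0].
  Check: interpolating c through the α_i gives m(x) = 2 + 3·x (degree < 2) with m(α_i) = c_i for every i, so c is indeed a codeword.


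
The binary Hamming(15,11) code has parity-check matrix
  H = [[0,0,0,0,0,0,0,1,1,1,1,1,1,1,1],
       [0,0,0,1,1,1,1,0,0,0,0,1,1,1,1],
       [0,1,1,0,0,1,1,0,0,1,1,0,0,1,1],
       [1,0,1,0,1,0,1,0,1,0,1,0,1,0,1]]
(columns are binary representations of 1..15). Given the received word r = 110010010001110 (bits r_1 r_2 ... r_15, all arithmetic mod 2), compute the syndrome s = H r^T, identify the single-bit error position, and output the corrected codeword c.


s = (0, 0, 0, 1)^T, error position = 1, corrected codeword c = 010010010001110

Compute s = H r^T mod 2 one row at a time:
  s_1 = 1 + 0 + 0 + 0 + 1 + 1 + 1 + 0 = 4 ≡ 0 (mod 2).
  s_2 = 0 + 1 + 0 + 0 + 1 + 1 + 1 + 0 = 4 ≡ 0 (mod 2).
  s_3 = 1 + 0 + 0 + 0 + 0 + 0 + 1 + 0 = 2 ≡ 0 (mod 2).
  s_4 = 1 + 0 + 1 + 0 + 0 + 0 + 1 + 0 = 3 ≡ 1 (mod 2).
s = (0, 0, 0, 1)^T — this equals column 1 of H (binary 0001), so error is at position 1.
Correct: flip bit 1 of r = 110010010001110 to get c = 010010010001110.


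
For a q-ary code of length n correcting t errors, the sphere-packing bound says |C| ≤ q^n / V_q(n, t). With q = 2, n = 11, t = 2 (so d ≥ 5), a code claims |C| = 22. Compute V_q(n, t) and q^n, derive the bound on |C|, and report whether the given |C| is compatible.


V_q(n, t) = 67, q^n = 2048, Hamming bound = 30, |C| = 22 ≤ bound (satisfied).

Step 1: Compute V_q(n, t) = Σ_{j=0}^2 C(n, j) (q−1)^j.
  j = 0: C(11,0)·(1)^0 = 1·1 = 1.
  j = 1: C(11,1)·(1)^1 = 11·1 = 11.
  j = 2: C(11,2)·(1)^2 = 55·1 = 55.
  V_q(n, t) = 1 + 11 + 55 = 67.
Step 2: q^n = 2^11 = 2048.
Step 3: Hamming bound ⌊q^n / V_q(n,t)⌋ = ⌊2048/67⌋ = 30.
Step 4: Compare |C| = 22 to 30: satisfied.
The claimed |C| lies below the Hamming bound.


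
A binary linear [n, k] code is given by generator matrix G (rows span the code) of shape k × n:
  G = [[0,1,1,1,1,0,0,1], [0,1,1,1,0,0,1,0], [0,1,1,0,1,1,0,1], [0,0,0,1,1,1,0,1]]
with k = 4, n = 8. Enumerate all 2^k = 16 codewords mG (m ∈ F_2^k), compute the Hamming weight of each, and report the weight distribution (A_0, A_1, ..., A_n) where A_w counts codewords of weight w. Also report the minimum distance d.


Weight distribution: A_0 = 1, A_1 = 1, A_2 = 2, A_3 = 4, A_4 = 3, A_5 = 3, A_6 = 2. Minimum distance d = 1.

Enumerate all 2^4 = 16 messages m ∈ F_2^4.
For each, compute codeword c = mG in F_2^8, then tally its weight.
  m = 0000 → c = 00000000, weight = 0.
  m = 1000 → c = 01111001, weight = 5.
  m = 0100 → c = 01110010, weight = 4.
  m = 1100 → c = 00001011, weight = 3.
  m = 0010 → c = 01101101, weight = 5.
  m = 1010 → c = 00010100, weight = 2.
  m = 0110 → c = 00011111, weight = 5.
  m = 1110 → c = 01100110, weight = 4.
  m = 0001 → c = 00011101, weight = 4.
  m = 1001 → c = 01100100, weight = 3.
  m = 0101 → c = 01101111, weight = 6.
  m = 1101 → c = 00010110, weight = 3.
  m = 0011 → c = 01110000, weight = 3.
  m = 1011 → c = 00001001, weight = 2.
  m = 0111 → c = 00000010, weight = 1.
  m = 1111 → c = 01111011, weight = 6.
Tally weights:
  weight 0: 1 codewords.
  weight 1: 1 codewords.
  weight 2: 2 codewords.
  weight 3: 4 codewords.
  weight 4: 3 codewords.
  weight 5: 3 codewords.
  weight 6: 2 codewords.
Minimum distance d = smallest w > 0 with A_w > 0 = 1.
Sanity: Σ A_w = 16 = 2^4 = 16 ✓.


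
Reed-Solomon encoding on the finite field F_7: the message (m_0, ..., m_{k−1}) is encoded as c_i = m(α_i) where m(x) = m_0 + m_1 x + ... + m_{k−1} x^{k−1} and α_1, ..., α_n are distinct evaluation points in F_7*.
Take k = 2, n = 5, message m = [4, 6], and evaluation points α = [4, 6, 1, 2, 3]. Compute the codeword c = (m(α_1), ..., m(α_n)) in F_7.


c = [0, 5, 3, 2, 1]

Message polynomial: m(x) = 4 + 6·x (mod 7).
For each evaluation point α_i, compute m(α_i) mod 7:
  α_1 = 4: Horner steps 6 → 0, so m(4) = 0.
  α_2 = 6: Horner steps 6 → 5, so m(6) = 5.
  α_3 = 1: Horner steps 6 → 3, so m(1) = 3.
  α_4 = 2: Horner steps 6 → 2, so m(2) = 2.
  α_5 = 3: Horner steps 6 → 1, so m(3) = 1.
Codeword c = [0, 5, 3, 2, 1] ∈ F_7^5.


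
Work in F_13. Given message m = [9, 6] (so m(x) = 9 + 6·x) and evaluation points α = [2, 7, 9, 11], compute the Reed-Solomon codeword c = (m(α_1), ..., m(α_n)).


c = [8, 12, 11, 10]

Message polynomial: m(x) = 9 + 6·x (mod 13).
For each evaluation point α_i, compute m(α_i) mod 13:
  α_1 = 2: Horner steps 6 → 8, so m(2) = 8.
  α_2 = 7: Horner steps 6 → 12, so m(7) = 12.
  α_3 = 9: Horner steps 6 → 11, so m(9) = 11.
  α_4 = 11: Horner steps 6 → 10, so m(11) = 10.
Codeword c = [8, 12, 11, 10] ∈ F_13^4.


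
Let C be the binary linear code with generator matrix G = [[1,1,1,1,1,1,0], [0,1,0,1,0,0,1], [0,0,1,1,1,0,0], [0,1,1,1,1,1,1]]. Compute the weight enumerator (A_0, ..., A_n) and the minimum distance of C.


Weight distribution: A_0 = 1, A_2 = 2, A_3 = 6, A_4 = 3, A_5 = 2, A_6 = 2. Minimum distance d = 2.

Enumerate all 2^4 = 16 messages m ∈ F_2^4.
For each, compute codeword c = mG in F_2^7, then tally its weight.
  m = 0000 → c = 0000000, weight = 0.
  m = 1000 → c = 1111110, weight = 6.
  m = 0100 → c = 0101001, weight = 3.
  m = 1100 → c = 1010111, weight = 5.
  m = 0010 → c = 0011100, weight = 3.
  m = 1010 → c = 1100010, weight = 3.
  m = 0110 → c = 0110101, weight = 4.
  m = 1110 → c = 1001011, weight = 4.
  m = 0001 → c = 0111111, weight = 6.
  m = 1001 → c = 1000001, weight = 2.
  m = 0101 → c = 0010110, weight = 3.
  m = 1101 → c = 1101000, weight = 3.
  m = 0011 → c = 0100011, weight = 3.
  m = 1011 → c = 1011101, weight = 5.
  m = 0111 → c = 0001010, weight = 2.
  m = 1111 → c = 1110100, weight = 4.
Tally weights:
  weight 0: 1 codewords.
  weight 2: 2 codewords.
  weight 3: 6 codewords.
  weight 4: 3 codewords.
  weight 5: 2 codewords.
  weight 6: 2 codewords.
Minimum distance d = smallest w > 0 with A_w > 0 = 2.
Sanity: Σ A_w = 16 = 2^4 = 16 ✓.


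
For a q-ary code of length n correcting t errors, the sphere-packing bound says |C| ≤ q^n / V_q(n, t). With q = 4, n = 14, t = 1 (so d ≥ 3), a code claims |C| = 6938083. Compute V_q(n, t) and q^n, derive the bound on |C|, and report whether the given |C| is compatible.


V_q(n, t) = 43, q^n = 268435456, Hamming bound = 6242685, |C| = 6938083 > bound (violated).

Step 1: Compute V_q(n, t) = Σ_{j=0}^1 C(n, j) (q−1)^j.
  j = 0: C(14,0)·(3)^0 = 1·1 = 1.
  j = 1: C(14,1)·(3)^1 = 14·3 = 42.
  V_q(n, t) = 1 + 42 = 43.
Step 2: q^n = 4^14 = 268435456.
Step 3: Hamming bound ⌊q^n / V_q(n,t)⌋ = ⌊268435456/43⌋ = 6242685.
Step 4: Compare |C| = 6938083 to 6242685: violated.
The claimed |C| lies above the Hamming bound, so no 4-ary code of length 14 with d ≥ 3 can have 6938083 codewords.


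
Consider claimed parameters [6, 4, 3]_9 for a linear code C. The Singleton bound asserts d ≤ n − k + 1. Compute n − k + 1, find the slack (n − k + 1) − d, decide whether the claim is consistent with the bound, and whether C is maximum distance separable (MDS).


Singleton RHS = n − k + 1 = 3, slack = 0, bound satisfied, MDS.

Singleton bound: d ≤ n − k + 1.
Here n = 6, k = 4, so n − k + 1 = 3.
Given d = 3, check d ≤ 3: YES.
Slack = (n − k + 1) − d = 0.
The code is MDS (slack = 0).
Description: the claimed parameters are [6, 4, 3]_9; such a code would be MDS (meets Singleton bound).


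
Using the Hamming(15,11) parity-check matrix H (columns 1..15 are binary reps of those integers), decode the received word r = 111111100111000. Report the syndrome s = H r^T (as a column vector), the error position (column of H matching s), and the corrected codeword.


s = (1, 1, 0, 1)^T, error position = 13, corrected codeword c = 111111100111100

Compute s = H r^T mod 2 one row at a time:
  s_1 = 0 + 0 + 1 + 1 + 1 + 0 + 0 + 0 = 3 ≡ 1 (mod 2).
  s_2 = 1 + 1 + 1 + 1 + 1 + 0 + 0 + 0 = 5 ≡ 1 (mod 2).
  s_3 = 1 + 1 + 1 + 1 + 1 + 1 + 0 + 0 = 6 ≡ 0 (mod 2).
  s_4 = 1 + 1 + 1 + 1 + 0 + 1 + 0 + 0 = 5 ≡ 1 (mod 2).
s = (1, 1, 0, 1)^T — this equals column 13 of H (binary 1101), so error is at position 13.
Correct: flip bit 13 of r = 111111100111000 to get c = 111111100111100.


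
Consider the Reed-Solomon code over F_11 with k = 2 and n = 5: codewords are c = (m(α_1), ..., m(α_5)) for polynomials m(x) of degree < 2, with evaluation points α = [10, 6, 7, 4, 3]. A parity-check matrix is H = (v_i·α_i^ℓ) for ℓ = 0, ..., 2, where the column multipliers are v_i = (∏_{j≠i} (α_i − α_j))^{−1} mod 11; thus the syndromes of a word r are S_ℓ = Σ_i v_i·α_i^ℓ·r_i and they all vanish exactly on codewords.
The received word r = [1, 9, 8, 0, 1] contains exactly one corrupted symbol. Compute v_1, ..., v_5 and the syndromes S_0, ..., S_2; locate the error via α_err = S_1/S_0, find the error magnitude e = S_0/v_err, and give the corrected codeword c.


S = (2, 9, 2), error at position 1, error magnitude e = 7, c = [5, 9, 8, 0, 1].

Step 1: column multipliers v_i = (∏_{j≠i}(α_i − α_j))^{−1} mod 11.
  i = 1 (α = 10): (10−6)(10−7)(10−4)(10−3) = 4·3·6·7 = 504 ≡ 9, so v_1 = 9^{−1} = 5 (mod 11).
  i = 2 (α = 6): (6−10)(6−7)(6−4)(6−3) = (−4)·(−1)·2·3 = 24 ≡ 2, so v_2 = 2^{−1} = 6 (mod 11).
  i = 3 (α = 7): (7−10)(7−6)(7−4)(7−3) = (−3)·1·3·4 = −36 ≡ 8, so v_3 = 8^{−1} = 7 (mod 11).
  i = 4 (α = 4): (4−10)(4−6)(4−7)(4−3) = (−6)·(−2)·(−3)·1 = −36 ≡ 8, so v_4 = 8^{−1} = 7 (mod 11).
  i = 5 (α = 3): (3−10)(3−6)(3−7)(3−4) = (−7)·(−3)·(−4)·(−1) = 84 ≡ 7, so v_5 = 7^{−1} = 8 (mod 11).
  v = [5, 6, 7, 7, 8].
Step 2: syndromes of r = [1, 9, 8, 0, 1] (all sums mod 11).
  S_0 = Σ v_i r_i = 5·1 + 6·9 + 7·8 + 7·0 + 8·1 = 123 ≡ 2.
  S_1 = Σ v_i α_i r_i = 5·10·1 + 6·6·9 + 7·7·8 + 7·4·0 + 8·3·1 = 790 ≡ 9.
  α_i^2 mod 11 = [1, 3, 5, 5, 9].
  S_2 = Σ v_i α_i^2 r_i = 5·1·1 + 6·3·9 + 7·5·8 + 7·5·0 + 8·9·1 = 519 ≡ 2.
  S = (2, 9, 2) ≠ 0, so r is not a codeword (an error is present).
Step 3: locate the error. For a single error e at position i, S_ℓ = v_i·e·α_i^ℓ, so α_err = S_1/S_0.
  S_0^{−1} = 2^{−1} = 6 (mod 11), so α_err = 9·6 = 54 ≡ 10 = α_1. Error position i = 1.
  Consistency check: S_2/S_1 = 2·5 = 10 ≡ 10 = α_err ✓ (single-error assumption holds).
Step 4: error magnitude e = S_0/v_1 = S_0·∏_{j≠1}(α_1 − α_j) = 2·9 = 18 ≡ 7 (mod 11).
Step 5: correct position 1: c_1 = r_1 − e = 1 − 7 ≡ 5 (mod 11). Hence c = [5, 9, 8, 0, 1].
  Check: interpolating c through the α_i gives m(x) = 4 + 10·x (degree < 2) with m(α_i) = c_i for every i, so c is indeed a codeword.


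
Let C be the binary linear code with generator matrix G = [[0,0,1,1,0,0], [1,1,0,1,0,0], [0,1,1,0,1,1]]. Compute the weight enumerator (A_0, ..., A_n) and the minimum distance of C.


Weight distribution: A_0 = 1, A_2 = 1, A_3 = 3, A_4 = 2, A_5 = 1. Minimum distance d = 2.

Enumerate all 2^3 = 8 messages m ∈ F_2^3.
For each, compute codeword c = mG in F_2^6, then tally its weight.
  m = 000 → c = 000000, weight = 0.
  m = 100 → c = 001100, weight = 2.
  m = 010 → c = 110100, weight = 3.
  m = 110 → c = 111000, weight = 3.
  m = 001 → c = 011011, weight = 4.
  m = 101 → c = 010111, weight = 4.
  m = 011 → c = 101111, weight = 5.
  m = 111 → c = 100011, weight = 3.
Tally weights:
  weight 0: 1 codewords.
  weight 2: 1 codewords.
  weight 3: 3 codewords.
  weight 4: 2 codewords.
  weight 5: 1 codewords.
Minimum distance d = smallest w > 0 with A_w > 0 = 2.
Sanity: Σ A_w = 8 = 2^3 = 8 ✓.


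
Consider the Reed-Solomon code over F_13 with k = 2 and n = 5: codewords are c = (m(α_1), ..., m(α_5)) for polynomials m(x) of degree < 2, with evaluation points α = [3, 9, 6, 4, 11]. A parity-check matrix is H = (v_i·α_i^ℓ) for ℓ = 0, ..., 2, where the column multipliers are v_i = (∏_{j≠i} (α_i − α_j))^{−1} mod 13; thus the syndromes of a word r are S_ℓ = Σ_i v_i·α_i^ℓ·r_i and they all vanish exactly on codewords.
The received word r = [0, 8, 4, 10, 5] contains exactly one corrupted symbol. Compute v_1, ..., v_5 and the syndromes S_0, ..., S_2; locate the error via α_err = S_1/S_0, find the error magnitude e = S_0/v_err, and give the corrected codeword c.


S = (3, 7, 12), error at position 5, error magnitude e = 3, c = [0, 8, 4, 10, 2].

Step 1: column multipliers v_i = (∏_{j≠i}(α_i − α_j))^{−1} mod 13.
  i = 1 (α = 3): (3−9)(3−6)(3−4)(3−11) = (−6)·(−3)·(−1)·(−8) = 144 ≡ 1, so v_1 = 1^{−1} = 1 (mod 13).
  i = 2 (α = 9): (9−3)(9−6)(9−4)(9−11) = 6·3·5·(−2) = −180 ≡ 2, so v_2 = 2^{−1} = 7 (mod 13).
  i = 3 (α = 6): (6−3)(6−9)(6−4)(6−11) = 3·(−3)·2·(−5) = 90 ≡ 12, so v_3 = 12^{−1} = 12 (mod 13).
  i = 4 (α = 4): (4−3)(4−9)(4−6)(4−11) = 1·(−5)·(−2)·(−7) = −70 ≡ 8, so v_4 = 8^{−1} = 5 (mod 13).
  i = 5 (α = 11): (11−3)(11−9)(11−6)(11−4) = 8·2·5·7 = 560 ≡ 1, so v_5 = 1^{−1} = 1 (mod 13).
  v = [1, 7, 12, 5, 1].
Step 2: syndromes of r = [0, 8, 4, 10, 5] (all sums mod 13).
  S_0 = Σ v_i r_i = 1·0 + 7·8 + 12·4 + 5·10 + 1·5 = 159 ≡ 3.
  S_1 = Σ v_i α_i r_i = 1·3·0 + 7·9·8 + 12·6·4 + 5·4·10 + 1·11·5 = 1047 ≡ 7.
  α_i^2 mod 13 = [9, 3, 10, 3, 4].
  S_2 = Σ v_i α_i^2 r_i = 1·9·0 + 7·3·8 + 12·10·4 + 5·3·10 + 1·4·5 = 818 ≡ 12.
  S = (3, 7, 12) ≠ 0, so r is not a codeword (an error is present).
Step 3: locate the error. For a single error e at position i, S_ℓ = v_i·e·α_i^ℓ, so α_err = S_1/S_0.
  S_0^{−1} = 3^{−1} = 9 (mod 13), so α_err = 7·9 = 63 ≡ 11 = α_5. Error position i = 5.
  Consistency check: S_2/S_1 = 12·2 = 24 ≡ 11 = α_err ✓ (single-error assumption holds).
Step 4: error magnitude e = S_0/v_5 = S_0·∏_{j≠5}(α_5 − α_j) = 3·1 = 3 ≡ 3 (mod 13).
Step 5: correct position 5: c_5 = r_5 − e = 5 − 3 ≡ 2 (mod 13). Hence c = [0, 8, 4, 10, 2].
  Check: interpolating c through the α_i gives m(x) = 9 + 10·x (degree < 2) with m(α_i) = c_i for every i, so c is indeed a codeword.


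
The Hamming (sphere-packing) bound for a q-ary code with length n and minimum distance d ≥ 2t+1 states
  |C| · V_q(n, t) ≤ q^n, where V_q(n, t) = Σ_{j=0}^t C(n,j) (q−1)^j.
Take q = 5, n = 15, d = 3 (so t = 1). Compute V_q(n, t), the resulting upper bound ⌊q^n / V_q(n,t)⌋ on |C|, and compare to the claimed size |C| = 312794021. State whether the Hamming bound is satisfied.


V_q(n, t) = 61, q^n = 30517578125, Hamming bound = 500288165, |C| = 312794021 ≤ bound (satisfied).

Step 1: Compute V_q(n, t) = Σ_{j=0}^1 C(n, j) (q−1)^j.
  j = 0: C(15,0)·(4)^0 = 1·1 = 1.
  j = 1: C(15,1)·(4)^1 = 15·4 = 60.
  V_q(n, t) = 1 + 60 = 61.
Step 2: q^n = 5^15 = 30517578125.
Step 3: Hamming bound ⌊q^n / V_q(n,t)⌋ = ⌊30517578125/61⌋ = 500288165.
Step 4: Compare |C| = 312794021 to 500288165: satisfied.
The claimed |C| lies below the Hamming bound.


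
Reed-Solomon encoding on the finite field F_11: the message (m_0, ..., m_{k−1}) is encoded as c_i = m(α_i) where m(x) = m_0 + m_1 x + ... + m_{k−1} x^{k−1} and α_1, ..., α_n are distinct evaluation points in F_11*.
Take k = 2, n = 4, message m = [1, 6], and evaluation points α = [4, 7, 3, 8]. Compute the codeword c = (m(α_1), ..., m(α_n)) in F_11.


c = [3, 10, 8, 5]

Message polynomial: m(x) = 1 + 6·x (mod 11).
For each evaluation point α_i, compute m(α_i) mod 11:
  α_1 = 4: Horner steps 6 → 3, so m(4) = 3.
  α_2 = 7: Horner steps 6 → 10, so m(7) = 10.
  α_3 = 3: Horner steps 6 → 8, so m(3) = 8.
  α_4 = 8: Horner steps 6 → 5, so m(8) = 5.
Codeword c = [3, 10, 8, 5] ∈ F_11^4.


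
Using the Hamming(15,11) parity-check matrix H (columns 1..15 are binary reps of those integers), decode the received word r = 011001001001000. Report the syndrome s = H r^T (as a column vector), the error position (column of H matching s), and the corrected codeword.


s = (0, 0, 1, 0)^T, error position = 2, corrected codeword c = 001001001001000

Compute s = H r^T mod 2 one row at a time:
  s_1 = 0 + 1 + 0 + 0 + 1 + 0 + 0 + 0 = 2 ≡ 0 (mod 2).
  s_2 = 0 + 0 + 1 + 0 + 1 + 0 + 0 + 0 = 2 ≡ 0 (mod 2).
  s_3 = 1 + 1 + 1 + 0 + 0 + 0 + 0 + 0 = 3 ≡ 1 (mod 2).
  s_4 = 0 + 1 + 0 + 0 + 1 + 0 + 0 + 0 = 2 ≡ 0 (mod 2).
s = (0, 0, 1, 0)^T — this equals column 2 of H (binary 0010), so error is at position 2.
Correct: flip bit 2 of r = 011001001001000 to get c = 001001001001000.


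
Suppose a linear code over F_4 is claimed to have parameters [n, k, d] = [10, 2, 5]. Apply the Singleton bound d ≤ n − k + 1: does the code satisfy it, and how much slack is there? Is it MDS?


Singleton RHS = n − k + 1 = 9, slack = 4, bound satisfied, not MDS.

Singleton bound: d ≤ n − k + 1.
Here n = 10, k = 2, so n − k + 1 = 9.
Given d = 5, check d ≤ 9: YES.
Slack = (n − k + 1) − d = 4.
The code is NOT MDS (slack = 4 > 0).
Description: the claimed parameters are [10, 2, 5]_4; such a code would be non-MDS.


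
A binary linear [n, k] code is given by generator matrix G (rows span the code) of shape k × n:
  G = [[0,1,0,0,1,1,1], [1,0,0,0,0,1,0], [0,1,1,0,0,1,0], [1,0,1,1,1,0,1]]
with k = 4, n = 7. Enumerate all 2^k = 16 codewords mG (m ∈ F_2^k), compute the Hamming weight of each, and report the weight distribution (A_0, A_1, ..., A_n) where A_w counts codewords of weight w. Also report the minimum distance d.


Weight distribution: A_0 = 1, A_2 = 3, A_3 = 4, A_4 = 3, A_5 = 4, A_6 = 1. Minimum distance d = 2.

Enumerate all 2^4 = 16 messages m ∈ F_2^4.
For each, compute codeword c = mG in F_2^7, then tally its weight.
  m = 0000 → c = 0000000, weight = 0.
  m = 1000 → c = 0100111, weight = 4.
  m = 0100 → c = 1000010, weight = 2.
  m = 1100 → c = 1100101, weight = 4.
  m = 0010 → c = 0110010, weight = 3.
  m = 1010 → c = 0010101, weight = 3.
  m = 0110 → c = 1110000, weight = 3.
  m = 1110 → c = 1010111, weight = 5.
  m = 0001 → c = 1011101, weight = 5.
  m = 1001 → c = 1111010, weight = 5.
  m = 0101 → c = 0011111, weight = 5.
  m = 1101 → c = 0111000, weight = 3.
  m = 0011 → c = 1101111, weight = 6.
  m = 1011 → c = 1001000, weight = 2.
  m = 0111 → c = 0101101, weight = 4.
  m = 1111 → c = 0001010, weight = 2.
Tally weights:
  weight 0: 1 codewords.
  weight 2: 3 codewords.
  weight 3: 4 codewords.
  weight 4: 3 codewords.
  weight 5: 4 codewords.
  weight 6: 1 codewords.
Minimum distance d = smallest w > 0 with A_w > 0 = 2.
Sanity: Σ A_w = 16 = 2^4 = 16 ✓.


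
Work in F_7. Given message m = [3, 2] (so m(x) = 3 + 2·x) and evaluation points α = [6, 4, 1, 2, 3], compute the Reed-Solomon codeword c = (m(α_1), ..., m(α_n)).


c = [1, 4, 5, 0, 2]

Message polynomial: m(x) = 3 + 2·x (mod 7).
For each evaluation point α_i, compute m(α_i) mod 7:
  α_1 = 6: Horner steps 2 → 1, so m(6) = 1.
  α_2 = 4: Horner steps 2 → 4, so m(4) = 4.
  α_3 = 1: Horner steps 2 → 5, so m(1) = 5.
  α_4 = 2: Horner steps 2 → 0, so m(2) = 0.
  α_5 = 3: Horner steps 2 → 2, so m(3) = 2.
Codeword c = [1, 4, 5, 0, 2] ∈ F_7^5.


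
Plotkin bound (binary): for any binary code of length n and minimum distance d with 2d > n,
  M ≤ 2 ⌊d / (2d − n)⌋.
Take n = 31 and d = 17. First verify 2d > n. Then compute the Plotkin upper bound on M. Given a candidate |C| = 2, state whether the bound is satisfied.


Plotkin bound M ≤ 10; given |C| = 2 ≤ bound (satisfied).

Check applicability: 2d = 34, n = 31.
2d − n = 3 > 0, so Plotkin applies.
Compute d/(2d−n) = 17/3 ≈ 5.6667.
⌊d/(2d−n)⌋ = 5.
Plotkin bound: M ≤ 2·5 = 10.
Given |C| = 2, check: satisfied.
This |C| is below the Plotkin bound.


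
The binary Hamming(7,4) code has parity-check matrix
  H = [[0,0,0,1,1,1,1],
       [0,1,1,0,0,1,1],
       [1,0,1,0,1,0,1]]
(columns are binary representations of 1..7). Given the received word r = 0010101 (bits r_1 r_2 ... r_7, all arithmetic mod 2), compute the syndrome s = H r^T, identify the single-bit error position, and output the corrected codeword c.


s = (0, 0, 1)^T, error position = 1, corrected codeword c = 1010101

Compute s = H r^T mod 2 one row at a time:
  s_1 = 0 + 1 + 0 + 1 = 2 ≡ 0 (mod 2).
  s_2 = 0 + 1 + 0 + 1 = 2 ≡ 0 (mod 2).
  s_3 = 0 + 1 + 1 + 1 = 3 ≡ 1 (mod 2).
s = (0, 0, 1)^T — this equals column 1 of H (binary 001), so error is at position 1.
Correct: flip bit 1 of r = 0010101 to get c = 1010101.


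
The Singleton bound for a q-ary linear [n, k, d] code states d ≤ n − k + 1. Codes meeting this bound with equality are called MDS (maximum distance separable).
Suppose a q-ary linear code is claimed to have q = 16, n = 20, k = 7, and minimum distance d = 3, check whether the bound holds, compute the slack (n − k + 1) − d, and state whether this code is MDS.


Singleton RHS = n − k + 1 = 14, slack = 11, bound satisfied, not MDS.

Singleton bound: d ≤ n − k + 1.
Here n = 20, k = 7, so n − k + 1 = 14.
Given d = 3, check d ≤ 14: YES.
Slack = (n − k + 1) − d = 11.
The code is NOT MDS (slack = 11 > 0).
Description: the claimed parameters are [20, 7, 3]_16; such a code would be non-MDS.


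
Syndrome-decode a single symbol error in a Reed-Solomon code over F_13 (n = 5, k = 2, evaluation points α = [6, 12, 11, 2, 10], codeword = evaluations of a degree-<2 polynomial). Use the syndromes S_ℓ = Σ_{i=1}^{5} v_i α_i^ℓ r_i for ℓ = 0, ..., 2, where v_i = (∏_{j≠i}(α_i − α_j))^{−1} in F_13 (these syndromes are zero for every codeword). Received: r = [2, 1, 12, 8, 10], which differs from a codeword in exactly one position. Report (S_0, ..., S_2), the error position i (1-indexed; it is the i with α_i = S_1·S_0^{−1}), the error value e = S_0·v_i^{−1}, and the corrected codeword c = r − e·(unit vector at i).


S = (2, 4, 8), error at position 4, error magnitude e = 1, c = [2, 1, 12, 7, 10].

Step 1: column multipliers v_i = (∏_{j≠i}(α_i − α_j))^{−1} mod 13.
  i = 1 (α = 6): (6−12)(6−11)(6−2)(6−10) = (−6)·(−5)·4·(−4) = −480 ≡ 1, so v_1 = 1^{−1} = 1 (mod 13).
  i = 2 (α = 12): (12−6)(12−11)(12−2)(12−10) = 6·1·10·2 = 120 ≡ 3, so v_2 = 3^{−1} = 9 (mod 13).
  i = 3 (α = 11): (11−6)(11−12)(11−2)(11−10) = 5·(−1)·9·1 = −45 ≡ 7, so v_3 = 7^{−1} = 2 (mod 13).
  i = 4 (α = 2): (2−6)(2−12)(2−11)(2−10) = (−4)·(−10)·(−9)·(−8) = 2880 ≡ 7, so v_4 = 7^{−1} = 2 (mod 13).
  i = 5 (α = 10): (10−6)(10−12)(10−11)(10−2) = 4·(−2)·(−1)·8 = 64 ≡ 12, so v_5 = 12^{−1} = 12 (mod 13).
  v = [1, 9, 2, 2, 12].
Step 2: syndromes of r = [2, 1, 12, 8, 10] (all sums mod 13).
  S_0 = Σ v_i r_i = 1·2 + 9·1 + 2·12 + 2·8 + 12·10 = 171 ≡ 2.
  S_1 = Σ v_i α_i r_i = 1·6·2 + 9·12·1 + 2·11·12 + 2·2·8 + 12·10·10 = 1616 ≡ 4.
  α_i^2 mod 13 = [10, 1, 4, 4, 9].
  S_2 = Σ v_i α_i^2 r_i = 1·10·2 + 9·1·1 + 2·4·12 + 2·4·8 + 12·9·10 = 1269 ≡ 8.
  S = (2, 4, 8) ≠ 0, so r is not a codeword (an error is present).
Step 3: locate the error. For a single error e at position i, S_ℓ = v_i·e·α_i^ℓ, so α_err = S_1/S_0.
  S_0^{−1} = 2^{−1} = 7 (mod 13), so α_err = 4·7 = 28 ≡ 2 = α_4. Error position i = 4.
  Consistency check: S_2/S_1 = 8·10 = 80 ≡ 2 = α_err ✓ (single-error assumption holds).
Step 4: error magnitude e = S_0/v_4 = S_0·∏_{j≠4}(α_4 − α_j) = 2·7 = 14 ≡ 1 (mod 13).
Step 5: correct position 4: c_4 = r_4 − e = 8 − 1 ≡ 7 (mod 13). Hence c = [2, 1, 12, 7, 10].
  Check: interpolating c through the α_i gives m(x) = 3 + 2·x (degree < 2) with m(α_i) = c_i for every i, so c is indeed a codeword.


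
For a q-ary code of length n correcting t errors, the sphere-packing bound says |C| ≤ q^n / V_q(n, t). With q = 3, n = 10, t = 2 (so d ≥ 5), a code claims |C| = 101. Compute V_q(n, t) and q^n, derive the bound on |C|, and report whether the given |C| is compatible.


V_q(n, t) = 201, q^n = 59049, Hamming bound = 293, |C| = 101 ≤ bound (satisfied).

Step 1: Compute V_q(n, t) = Σ_{j=0}^2 C(n, j) (q−1)^j.
  j = 0: C(10,0)·(2)^0 = 1·1 = 1.
  j = 1: C(10,1)·(2)^1 = 10·2 = 20.
  j = 2: C(10,2)·(2)^2 = 45·4 = 180.
  V_q(n, t) = 1 + 20 + 180 = 201.
Step 2: q^n = 3^10 = 59049.
Step 3: Hamming bound ⌊q^n / V_q(n,t)⌋ = ⌊59049/201⌋ = 293.
Step 4: Compare |C| = 101 to 293: satisfied.
The claimed |C| lies below the Hamming bound.


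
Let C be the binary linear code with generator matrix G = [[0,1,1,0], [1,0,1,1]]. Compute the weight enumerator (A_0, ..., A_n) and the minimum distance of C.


Weight distribution: A_0 = 1, A_2 = 1, A_3 = 2. Minimum distance d = 2.

Enumerate all 2^2 = 4 messages m ∈ F_2^2.
For each, compute codeword c = mG in F_2^4, then tally its weight.
  m = 00 → c = 0000, weight = 0.
  m = 10 → c = 0110, weight = 2.
  m = 01 → c = 1011, weight = 3.
  m = 11 → c = 1101, weight = 3.
Tally weights:
  weight 0: 1 codewords.
  weight 2: 1 codewords.
  weight 3: 2 codewords.
Minimum distance d = smallest w > 0 with A_w > 0 = 2.
Sanity: Σ A_w = 4 = 2^2 = 4 ✓.


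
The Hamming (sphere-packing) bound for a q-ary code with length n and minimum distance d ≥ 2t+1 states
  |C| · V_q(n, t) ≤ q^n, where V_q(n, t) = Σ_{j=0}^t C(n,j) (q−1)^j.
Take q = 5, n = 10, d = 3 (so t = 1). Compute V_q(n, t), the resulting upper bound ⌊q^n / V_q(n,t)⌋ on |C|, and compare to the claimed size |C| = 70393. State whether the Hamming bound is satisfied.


V_q(n, t) = 41, q^n = 9765625, Hamming bound = 238185, |C| = 70393 ≤ bound (satisfied).

Step 1: Compute V_q(n, t) = Σ_{j=0}^1 C(n, j) (q−1)^j.
  j = 0: C(10,0)·(4)^0 = 1·1 = 1.
  j = 1: C(10,1)·(4)^1 = 10·4 = 40.
  V_q(n, t) = 1 + 40 = 41.
Step 2: q^n = 5^10 = 9765625.
Step 3: Hamming bound ⌊q^n / V_q(n,t)⌋ = ⌊9765625/41⌋ = 238185.
Step 4: Compare |C| = 70393 to 238185: satisfied.
The claimed |C| lies below the Hamming bound.


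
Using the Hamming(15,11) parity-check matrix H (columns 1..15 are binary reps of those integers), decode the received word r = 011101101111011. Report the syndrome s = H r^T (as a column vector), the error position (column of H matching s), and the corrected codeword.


s = (0, 0, 0, 1)^T, error position = 1, corrected codeword c = 111101101111011

Compute s = H r^T mod 2 one row at a time:
  s_1 = 0 + 1 + 1 + 1 + 1 + 0 + 1 + 1 = 6 ≡ 0 (mod 2).
  s_2 = 1 + 0 + 1 + 1 + 1 + 0 + 1 + 1 = 6 ≡ 0 (mod 2).
  s_3 = 1 + 1 + 1 + 1 + 1 + 1 + 1 + 1 = 8 ≡ 0 (mod 2).
  s_4 = 0 + 1 + 0 + 1 + 1 + 1 + 0 + 1 = 5 ≡ 1 (mod 2).
s = (0, 0, 0, 1)^T — this equals column 1 of H (binary 0001), so error is at position 1.
Correct: flip bit 1 of r = 011101101111011 to get c = 111101101111011.


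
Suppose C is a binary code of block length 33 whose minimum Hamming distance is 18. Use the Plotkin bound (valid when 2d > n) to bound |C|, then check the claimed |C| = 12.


Plotkin bound M ≤ 12; given |C| = 12 ≤ bound (satisfied).

Check applicability: 2d = 36, n = 33.
2d − n = 3 > 0, so Plotkin applies.
Compute d/(2d−n) = 18/3 ≈ 6.0000.
⌊d/(2d−n)⌋ = 6.
Plotkin bound: M ≤ 2·6 = 12.
Given |C| = 12, check: satisfied.
This |C| is at the Plotkin bound.


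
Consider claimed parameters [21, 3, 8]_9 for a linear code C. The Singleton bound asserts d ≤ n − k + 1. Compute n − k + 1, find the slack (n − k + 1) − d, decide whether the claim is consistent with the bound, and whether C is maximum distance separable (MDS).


Singleton RHS = n − k + 1 = 19, slack = 11, bound satisfied, not MDS.

Singleton bound: d ≤ n − k + 1.
Here n = 21, k = 3, so n − k + 1 = 19.
Given d = 8, check d ≤ 19: YES.
Slack = (n − k + 1) − d = 11.
The code is NOT MDS (slack = 11 > 0).
Description: the claimed parameters are [21, 3, 8]_9; such a code would be non-MDS.


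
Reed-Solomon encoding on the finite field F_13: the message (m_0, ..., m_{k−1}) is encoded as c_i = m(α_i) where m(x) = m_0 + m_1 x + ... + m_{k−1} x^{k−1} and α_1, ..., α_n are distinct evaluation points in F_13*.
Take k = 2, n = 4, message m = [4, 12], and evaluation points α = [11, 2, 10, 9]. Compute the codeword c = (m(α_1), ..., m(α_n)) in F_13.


c = [6, 2, 7, 8]

Message polynomial: m(x) = 4 + 12·x (mod 13).
For each evaluation point α_i, compute m(α_i) mod 13:
  α_1 = 11: Horner steps 12 → 6, so m(11) = 6.
  α_2 = 2: Horner steps 12 → 2, so m(2) = 2.
  α_3 = 10: Horner steps 12 → 7, so m(10) = 7.
  α_4 = 9: Horner steps 12 → 8, so m(9) = 8.
Codeword c = [6, 2, 7, 8] ∈ F_13^4.


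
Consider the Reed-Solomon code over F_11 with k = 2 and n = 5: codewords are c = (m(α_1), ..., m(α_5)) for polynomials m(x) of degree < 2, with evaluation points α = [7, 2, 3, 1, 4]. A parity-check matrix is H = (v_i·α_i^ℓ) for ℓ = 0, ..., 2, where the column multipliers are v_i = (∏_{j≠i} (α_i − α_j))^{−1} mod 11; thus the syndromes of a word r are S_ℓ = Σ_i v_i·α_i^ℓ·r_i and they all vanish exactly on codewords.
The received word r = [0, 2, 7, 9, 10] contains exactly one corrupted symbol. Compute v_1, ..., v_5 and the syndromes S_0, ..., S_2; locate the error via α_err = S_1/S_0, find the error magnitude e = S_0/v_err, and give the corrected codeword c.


S = (7, 10, 8), error at position 3, error magnitude e = 1, c = [0, 2, 6, 9, 10].

Step 1: column multipliers v_i = (∏_{j≠i}(α_i − α_j))^{−1} mod 11.
  i = 1 (α = 7): (7−2)(7−3)(7−1)(7−4) = 5·4·6·3 = 360 ≡ 8, so v_1 = 8^{−1} = 7 (mod 11).
  i = 2 (α = 2): (2−7)(2−3)(2−1)(2−4) = (−5)·(−1)·1·(−2) = −10 ≡ 1, so v_2 = 1^{−1} = 1 (mod 11).
  i = 3 (α = 3): (3−7)(3−2)(3−1)(3−4) = (−4)·1·2·(−1) = 8 ≡ 8, so v_3 = 8^{−1} = 7 (mod 11).
  i = 4 (α = 1): (1−7)(1−2)(1−3)(1−4) = (−6)·(−1)·(−2)·(−3) = 36 ≡ 3, so v_4 = 3^{−1} = 4 (mod 11).
  i = 5 (α = 4): (4−7)(4−2)(4−3)(4−1) = (−3)·2·1·3 = −18 ≡ 4, so v_5 = 4^{−1} = 3 (mod 11).
  v = [7, 1, 7, 4, 3].
Step 2: syndromes of r = [0, 2, 7, 9, 10] (all sums mod 11).
  S_0 = Σ v_i r_i = 7·0 + 1·2 + 7·7 + 4·9 + 3·10 = 117 ≡ 7.
  S_1 = Σ v_i α_i r_i = 7·7·0 + 1·2·2 + 7·3·7 + 4·1·9 + 3·4·10 = 307 ≡ 10.
  α_i^2 mod 11 = [5, 4, 9, 1, 5].
  S_2 = Σ v_i α_i^2 r_i = 7·5·0 + 1·4·2 + 7·9·7 + 4·1·9 + 3·5·10 = 635 ≡ 8.
  S = (7, 10, 8) ≠ 0, so r is not a codeword (an error is present).
Step 3: locate the error. For a single error e at position i, S_ℓ = v_i·e·α_i^ℓ, so α_err = S_1/S_0.
  S_0^{−1} = 7^{−1} = 8 (mod 11), so α_err = 10·8 = 80 ≡ 3 = α_3. Error position i = 3.
  Consistency check: S_2/S_1 = 8·10 = 80 ≡ 3 = α_err ✓ (single-error assumption holds).
Step 4: error magnitude e = S_0/v_3 = S_0·∏_{j≠3}(α_3 − α_j) = 7·8 = 56 ≡ 1 (mod 11).
Step 5: correct position 3: c_3 = r_3 − e = 7 − 1 ≡ 6 (mod 11). Hence c = [0, 2, 6, 9, 10].
  Check: interpolating c through the α_i gives m(x) = 5 + 4·x (degree < 2) with m(α_i) = c_i for every i, so c is indeed a codeword.
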